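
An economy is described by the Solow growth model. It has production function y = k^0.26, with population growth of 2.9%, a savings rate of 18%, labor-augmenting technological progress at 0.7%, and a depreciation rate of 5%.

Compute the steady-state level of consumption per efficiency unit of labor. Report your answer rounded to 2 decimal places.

In steady state, investment equals break-even investment: s·k^α = (n + g + δ)·k.
Rearranging, k^(1−α) = s / (n + g + δ).
k^0.74 = 0.18 / (0.029 + 0.007 + 0.050) = 0.18 / 0.086 = 2.0930
k* = 2.0930^(1/0.74) ≈ 2.7131
y* = (k*)^α = 2.7131^0.26 ≈ 1.2963
c* = (1 − s)·y* = (1 − 0.18) × 1.2963 ≈ 1.0630

c* = 1.06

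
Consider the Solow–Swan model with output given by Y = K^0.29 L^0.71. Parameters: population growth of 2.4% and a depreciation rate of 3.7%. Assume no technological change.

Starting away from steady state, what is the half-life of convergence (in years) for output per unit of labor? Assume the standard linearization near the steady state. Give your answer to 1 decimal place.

t_½ ≈ 16.0 years

Near the steady state the convergence rate is λ = (1 − α)(n + δ).
λ = (1 − 0.29) × 0.061 = 0.71 × 0.061 = 0.04331
Half-life = ln 2 / λ = 0.6931 / 0.04331 ≈ 16.00 years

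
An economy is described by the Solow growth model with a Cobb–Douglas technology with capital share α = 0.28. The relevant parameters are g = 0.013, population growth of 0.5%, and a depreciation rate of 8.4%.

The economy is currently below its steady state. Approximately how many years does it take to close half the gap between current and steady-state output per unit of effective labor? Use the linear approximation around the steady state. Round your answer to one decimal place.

about 9.4 years

Near the steady state the convergence rate is λ = (1 − α)(n + g + δ).
λ = (1 − 0.28) × 0.102 = 0.72 × 0.102 = 0.07344
Half-life = ln 2 / λ = 0.6931 / 0.07344 ≈ 9.44 years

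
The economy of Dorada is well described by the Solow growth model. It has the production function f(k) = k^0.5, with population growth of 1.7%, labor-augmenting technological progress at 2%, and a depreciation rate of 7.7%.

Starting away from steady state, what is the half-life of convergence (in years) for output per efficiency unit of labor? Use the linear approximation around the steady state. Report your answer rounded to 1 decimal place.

Near the steady state the convergence rate is λ = (1 − α)(n + g + δ).
λ = (1 − 0.5) × 0.114 = 0.5 × 0.114 = 0.0570
Half-life = ln 2 / λ = 0.6931 / 0.0570 ≈ 12.16 years

t_½ ≈ 12.2 years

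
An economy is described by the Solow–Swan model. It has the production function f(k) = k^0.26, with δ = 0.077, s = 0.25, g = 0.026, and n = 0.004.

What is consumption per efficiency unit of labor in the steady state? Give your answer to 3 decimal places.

c* ≈ 1.011

At the steady state, Δk = 0, so s·k^α = (n + g + δ)·k.
Rearranging, k^(1−α) = s / (n + g + δ).
k^0.74 = 0.25 / (0.004 + 0.026 + 0.077) = 0.25 / 0.107 = 2.3364
k* = 2.3364^(1/0.74) ≈ 3.1480
y* = (k*)^α = 3.1480^0.26 ≈ 1.3474
c* = (1 − s)·y* = (1 − 0.25) × 1.3474 ≈ 1.0106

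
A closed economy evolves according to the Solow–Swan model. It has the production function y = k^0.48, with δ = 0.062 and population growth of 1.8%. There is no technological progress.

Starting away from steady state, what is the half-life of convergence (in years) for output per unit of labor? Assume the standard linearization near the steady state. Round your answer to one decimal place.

Near the steady state the convergence rate is λ = (1 − α)(n + δ).
λ = (1 − 0.48) × 0.080 = 0.52 × 0.080 = 0.0416
Half-life = ln 2 / λ = 0.6931 / 0.0416 ≈ 16.66 years

half-life ≈ 16.7 years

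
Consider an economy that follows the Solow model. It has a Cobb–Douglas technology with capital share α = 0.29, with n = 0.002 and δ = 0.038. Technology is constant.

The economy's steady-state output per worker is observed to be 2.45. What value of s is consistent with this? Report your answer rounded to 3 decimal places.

In steady state, investment equals break-even investment: s·k^α = (n + δ)·k.
Since y* = [s/(n + δ)]^(α/(1−α)), we have s/(n + δ) = (y*)^((1−α)/α) = 2.45^2.4483 = 8.9701.
Therefore s = 8.9701 × (n + δ) = 8.9701 × 0.040 = 0.3588.

s ≈ 0.359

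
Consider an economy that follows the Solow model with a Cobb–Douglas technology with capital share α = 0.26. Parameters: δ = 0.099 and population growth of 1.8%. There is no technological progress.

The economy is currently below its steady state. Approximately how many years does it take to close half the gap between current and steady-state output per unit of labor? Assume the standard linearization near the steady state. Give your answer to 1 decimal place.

Near the steady state the convergence rate is λ = (1 − α)(n + δ).
λ = (1 − 0.26) × 0.117 = 0.74 × 0.117 = 0.08658
Half-life = ln 2 / λ = 0.6931 / 0.08658 ≈ 8.01 years

half-life ≈ 8.0 years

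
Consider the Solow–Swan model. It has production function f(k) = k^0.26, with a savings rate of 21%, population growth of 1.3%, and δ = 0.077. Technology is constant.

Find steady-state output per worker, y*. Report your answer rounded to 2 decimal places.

y* = 1.35

In steady state, investment equals break-even investment: s·k^α = (n + δ)·k.
Rearranging, k^(1−α) = s / (n + δ).
k^0.74 = 0.21 / (0.013 + 0.077) = 0.21 / 0.090 = 2.3333
k* = 2.3333^(1/0.74) ≈ 3.1424
y* = (k*)^α = 3.1424^0.26 ≈ 1.3468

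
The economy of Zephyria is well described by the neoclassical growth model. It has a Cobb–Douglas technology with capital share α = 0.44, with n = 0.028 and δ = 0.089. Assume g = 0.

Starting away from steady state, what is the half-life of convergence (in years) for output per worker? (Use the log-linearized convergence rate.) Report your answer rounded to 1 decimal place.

Near the steady state the convergence rate is λ = (1 − α)(n + δ).
λ = (1 − 0.44) × 0.117 = 0.56 × 0.117 = 0.06552
Half-life = ln 2 / λ = 0.6931 / 0.06552 ≈ 10.58 years

t_½ ≈ 10.6 years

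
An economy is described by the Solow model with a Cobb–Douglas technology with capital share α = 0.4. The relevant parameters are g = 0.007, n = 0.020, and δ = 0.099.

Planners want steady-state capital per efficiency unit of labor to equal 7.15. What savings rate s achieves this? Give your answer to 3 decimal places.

At the steady state, Δk = 0, so s·k^α = (n + g + δ)·k.
So s / (n + g + δ) = (k*)^(1−α) = 7.15^0.6 = 3.2552.
Therefore s = 3.2552 × (n + g + δ) = 3.2552 × 0.126 = 0.4102.

s ≈ 0.410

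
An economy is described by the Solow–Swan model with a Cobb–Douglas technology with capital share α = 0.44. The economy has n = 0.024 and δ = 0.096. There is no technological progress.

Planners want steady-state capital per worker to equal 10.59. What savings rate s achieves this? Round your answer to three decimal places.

Steady state requires s·f(k) = (n + δ)·k, i.e. s·k^α = (n + δ)·k.
So s / (n + δ) = (k*)^(1−α) = 10.59^0.56 = 3.7492.
Therefore s = 3.7492 × (n + δ) = 3.7492 × 0.120 = 0.4499.

s ≈ 0.450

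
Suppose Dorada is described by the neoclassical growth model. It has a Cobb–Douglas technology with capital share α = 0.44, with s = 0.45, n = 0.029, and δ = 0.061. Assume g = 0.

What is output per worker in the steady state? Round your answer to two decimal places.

At the steady state, Δk = 0, so s·k^α = (n + δ)·k.
Dividing both sides by k: k^(1−α) = s / (n + δ).
k^0.56 = 0.45 / (0.029 + 0.061) = 0.45 / 0.090 = 5.0000
k* = 5.0000^(1/0.56) ≈ 17.7076
y* = (k*)^α = 17.7076^0.44 ≈ 3.5415

y* = 3.54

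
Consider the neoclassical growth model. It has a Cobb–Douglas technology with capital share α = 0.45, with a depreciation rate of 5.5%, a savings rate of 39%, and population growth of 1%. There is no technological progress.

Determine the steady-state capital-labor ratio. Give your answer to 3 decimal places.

At the steady state, Δk = 0, so s·k^α = (n + δ)·k.
Dividing both sides by k: k^(1−α) = s / (n + δ).
k^0.55 = 0.39 / (0.010 + 0.055) = 0.39 / 0.065 = 6.0000
k* = 6.0000^(1/0.55) ≈ 25.9908

k* = 25.991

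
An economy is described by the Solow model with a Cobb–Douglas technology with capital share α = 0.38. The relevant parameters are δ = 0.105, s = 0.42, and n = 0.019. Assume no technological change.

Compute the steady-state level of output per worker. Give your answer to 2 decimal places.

In steady state, investment equals break-even investment: s·k^α = (n + δ)·k.
Dividing both sides by k: k^(1−α) = s / (n + δ).
k^0.62 = 0.42 / (0.019 + 0.105) = 0.42 / 0.124 = 3.3871
k* = 3.3871^(1/0.62) ≈ 7.1542
y* = (k*)^α = 7.1542^0.38 ≈ 2.1122

y* ≈ 2.11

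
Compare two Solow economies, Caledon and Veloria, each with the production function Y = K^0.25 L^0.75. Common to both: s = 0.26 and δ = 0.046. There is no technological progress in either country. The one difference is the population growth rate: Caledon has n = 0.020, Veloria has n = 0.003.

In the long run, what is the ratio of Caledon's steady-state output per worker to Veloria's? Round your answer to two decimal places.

Steady-state y* = [s/(n + δ)]^(α/(1−α)), so the ratio is [ (s_C/(n + δ)_C) / (s_V/(n + δ)_V) ]^0.3333.
s_C/(n + δ)_C = 0.26/0.066 = 3.9394; s_V/(n + δ)_V = 0.26/0.049 = 5.3061.
Ratio = (3.9394/5.3061)^0.3333 = 0.7424^0.3333 ≈ 0.9055

y*_C / y*_V ≈ 0.91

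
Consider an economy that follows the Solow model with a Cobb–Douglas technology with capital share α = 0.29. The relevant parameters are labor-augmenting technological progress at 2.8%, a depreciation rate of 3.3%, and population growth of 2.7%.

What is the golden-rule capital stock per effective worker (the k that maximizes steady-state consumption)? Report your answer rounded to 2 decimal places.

k_gold ≈ 5.36

The golden rule sets f'(k) = n + g + δ, i.e. α·k^(α−1) = n + g + δ.
So k^(1−α) = α / (n + g + δ) = 0.29 / 0.088 = 3.2955.
k_gold = 3.2955^(1/0.71) ≈ 5.3637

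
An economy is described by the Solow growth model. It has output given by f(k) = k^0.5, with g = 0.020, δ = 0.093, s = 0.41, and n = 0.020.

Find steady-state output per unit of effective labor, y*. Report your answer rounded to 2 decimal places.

y* ≈ 3.08

At the steady state, Δk = 0, so s·k^α = (n + g + δ)·k.
Rearranging, k^(1−α) = s / (n + g + δ).
k^0.5 = 0.41 / (0.020 + 0.020 + 0.093) = 0.41 / 0.133 = 3.0827
k* = 3.0827^(1/0.5) ≈ 9.5030
y* = (k*)^α = 9.5030^0.5 ≈ 3.0827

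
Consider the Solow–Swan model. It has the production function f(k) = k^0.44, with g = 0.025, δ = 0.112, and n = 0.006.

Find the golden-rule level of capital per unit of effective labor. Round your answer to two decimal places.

The golden rule sets f'(k) = n + g + δ, i.e. α·k^(α−1) = n + g + δ.
So k^(1−α) = α / (n + g + δ) = 0.44 / 0.143 = 3.0769.
k_gold = 3.0769^(1/0.56) ≈ 7.4410

k_gold ≈ 7.44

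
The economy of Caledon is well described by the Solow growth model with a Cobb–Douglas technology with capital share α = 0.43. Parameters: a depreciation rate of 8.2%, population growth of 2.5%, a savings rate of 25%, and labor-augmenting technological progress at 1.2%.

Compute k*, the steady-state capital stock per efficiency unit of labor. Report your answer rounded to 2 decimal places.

In steady state, investment equals break-even investment: s·k^α = (n + g + δ)·k.
Rearranging, k^(1−α) = s / (n + g + δ).
k^0.57 = 0.25 / (0.025 + 0.012 + 0.082) = 0.25 / 0.119 = 2.1008
k* = 2.1008^(1/0.57) ≈ 3.6778

k* = 3.68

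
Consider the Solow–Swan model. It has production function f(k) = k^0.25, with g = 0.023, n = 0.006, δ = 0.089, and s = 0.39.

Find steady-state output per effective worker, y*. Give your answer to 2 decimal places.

In steady state, investment equals break-even investment: s·k^α = (n + g + δ)·k.
Dividing both sides by k: k^(1−α) = s / (n + g + δ).
k^0.75 = 0.39 / (0.006 + 0.023 + 0.089) = 0.39 / 0.118 = 3.3051
k* = 3.3051^(1/0.75) ≈ 4.9232
y* = (k*)^α = 4.9232^0.25 ≈ 1.4896

y* ≈ 1.49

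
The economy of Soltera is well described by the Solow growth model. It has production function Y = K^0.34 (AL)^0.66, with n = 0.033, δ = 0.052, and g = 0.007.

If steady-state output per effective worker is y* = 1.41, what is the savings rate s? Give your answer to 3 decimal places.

Steady state requires s·f(k) = (n + g + δ)·k, i.e. s·k^α = (n + g + δ)·k.
Since y* = [s/(n + g + δ)]^(α/(1−α)), we have s/(n + g + δ) = (y*)^((1−α)/α) = 1.41^1.9412 = 1.9483.
Therefore s = 1.9483 × (n + g + δ) = 1.9483 × 0.092 = 0.1792.

s ≈ 0.179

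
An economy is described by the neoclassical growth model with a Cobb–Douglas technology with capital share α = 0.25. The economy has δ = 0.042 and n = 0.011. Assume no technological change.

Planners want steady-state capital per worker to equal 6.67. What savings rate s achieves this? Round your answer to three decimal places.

s ≈ 0.220

In steady state, investment equals break-even investment: s·k^α = (n + δ)·k.
So s / (n + δ) = (k*)^(1−α) = 6.67^0.75 = 4.1504.
Therefore s = 4.1504 × (n + δ) = 4.1504 × 0.053 = 0.2200.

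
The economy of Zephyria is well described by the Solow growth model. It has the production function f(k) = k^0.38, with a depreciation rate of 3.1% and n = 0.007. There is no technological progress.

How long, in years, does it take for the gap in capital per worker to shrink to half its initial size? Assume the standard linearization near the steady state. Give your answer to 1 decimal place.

about 29.4 years

Near the steady state the convergence rate is λ = (1 − α)(n + δ).
λ = (1 − 0.38) × 0.038 = 0.62 × 0.038 = 0.02356
Half-life = ln 2 / λ = 0.6931 / 0.02356 ≈ 29.42 years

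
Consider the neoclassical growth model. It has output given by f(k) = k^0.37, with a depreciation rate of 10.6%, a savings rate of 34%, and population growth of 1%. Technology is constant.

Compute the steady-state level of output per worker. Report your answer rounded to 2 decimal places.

In steady state, investment equals break-even investment: s·k^α = (n + δ)·k.
Rearranging, k^(1−α) = s / (n + δ).
k^0.63 = 0.34 / (0.010 + 0.106) = 0.34 / 0.116 = 2.9310
k* = 2.9310^(1/0.63) ≈ 5.5118
y* = (k*)^α = 5.5118^0.37 ≈ 1.8805

y* = 1.88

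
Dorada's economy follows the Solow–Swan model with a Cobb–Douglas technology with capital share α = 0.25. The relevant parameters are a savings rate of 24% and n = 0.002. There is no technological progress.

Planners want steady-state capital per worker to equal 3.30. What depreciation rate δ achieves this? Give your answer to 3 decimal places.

δ ≈ 0.096

In steady state, investment equals break-even investment: s·k^α = (n + δ)·k.
So s / (n + δ) = (k*)^(1−α) = 3.30^0.75 = 2.4484.
Therefore n + δ = s / 2.4484 = 0.24 / 2.4484 = 0.0980, so δ = 0.0980 − 0.002 = 0.0960.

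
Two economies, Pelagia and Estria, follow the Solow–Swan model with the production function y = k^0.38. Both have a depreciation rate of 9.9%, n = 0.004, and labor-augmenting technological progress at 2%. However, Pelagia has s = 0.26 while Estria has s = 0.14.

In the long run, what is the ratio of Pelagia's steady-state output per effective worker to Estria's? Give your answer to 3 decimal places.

ratio ≈ 1.461

Steady-state y* = [s/(n + g + δ)]^(α/(1−α)), so the ratio is [ (s_P/(n + g + δ)_P) / (s_E/(n + g + δ)_E) ]^0.6129.
s_P/(n + g + δ)_P = 0.26/0.123 = 2.1138; s_E/(n + g + δ)_E = 0.14/0.123 = 1.1382.
Ratio = (2.1138/1.1382)^0.6129 = 1.8571^0.6129 ≈ 1.4614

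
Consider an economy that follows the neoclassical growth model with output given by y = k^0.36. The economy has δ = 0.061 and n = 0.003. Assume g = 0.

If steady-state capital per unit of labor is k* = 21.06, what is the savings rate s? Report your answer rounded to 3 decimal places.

At the steady state, Δk = 0, so s·k^α = (n + δ)·k.
So s / (n + δ) = (k*)^(1−α) = 21.06^0.64 = 7.0309.
Therefore s = 7.0309 × (n + δ) = 7.0309 × 0.064 = 0.4500.

s ≈ 0.450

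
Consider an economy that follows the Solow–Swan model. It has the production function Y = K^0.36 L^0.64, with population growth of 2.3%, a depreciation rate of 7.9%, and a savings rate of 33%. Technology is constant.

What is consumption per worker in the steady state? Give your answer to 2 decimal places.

Steady state requires s·f(k) = (n + δ)·k, i.e. s·k^α = (n + δ)·k.
Rearranging, k^(1−α) = s / (n + δ).
k^0.64 = 0.33 / (0.023 + 0.079) = 0.33 / 0.102 = 3.2353
k* = 3.2353^(1/0.64) ≈ 6.2624
y* = (k*)^α = 6.2624^0.36 ≈ 1.9356
c* = (1 − s)·y* = (1 − 0.33) × 1.9356 ≈ 1.2969

c* = 1.30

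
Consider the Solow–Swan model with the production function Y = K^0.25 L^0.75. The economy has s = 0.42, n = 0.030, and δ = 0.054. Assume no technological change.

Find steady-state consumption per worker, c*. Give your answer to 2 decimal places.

In steady state, investment equals break-even investment: s·k^α = (n + δ)·k.
Rearranging, k^(1−α) = s / (n + δ).
k^0.75 = 0.42 / (0.030 + 0.054) = 0.42 / 0.084 = 5.0000
k* = 5.0000^(1/0.75) ≈ 8.5499
y* = (k*)^α = 8.5499^0.25 ≈ 1.7100
c* = (1 − s)·y* = (1 − 0.42) × 1.7100 ≈ 0.9918

c* = 0.99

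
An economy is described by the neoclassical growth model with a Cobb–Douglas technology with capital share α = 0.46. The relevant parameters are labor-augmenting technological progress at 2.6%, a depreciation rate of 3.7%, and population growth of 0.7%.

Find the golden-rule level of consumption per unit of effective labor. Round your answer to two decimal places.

c_gold ≈ 2.68

At the golden rule, f'(k) = n + g + δ, so α·k^(α−1) = n + g + δ and k_gold = (α/(n + g + δ))^(1/(1−α)).
k_gold = (0.46/0.070)^(1/0.54) = 6.5714^1.8519 ≈ 32.6754
c_gold = f(k_gold) − (n + g + δ)·k_gold = 4.9721 − 0.070×32.6754 ≈ 2.6848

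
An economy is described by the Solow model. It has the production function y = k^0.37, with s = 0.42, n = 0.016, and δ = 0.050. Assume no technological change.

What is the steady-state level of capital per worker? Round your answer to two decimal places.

In steady state, investment equals break-even investment: s·k^α = (n + δ)·k.
Rearranging, k^(1−α) = s / (n + δ).
k^0.63 = 0.42 / (0.016 + 0.050) = 0.42 / 0.066 = 6.3636
k* = 6.3636^(1/0.63) ≈ 18.8677

k* ≈ 18.87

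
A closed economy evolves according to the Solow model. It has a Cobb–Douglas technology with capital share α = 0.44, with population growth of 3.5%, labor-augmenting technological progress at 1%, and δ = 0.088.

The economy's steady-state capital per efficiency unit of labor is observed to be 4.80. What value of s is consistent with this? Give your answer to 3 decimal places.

s ≈ 0.320

Steady state requires s·f(k) = (n + g + δ)·k, i.e. s·k^α = (n + g + δ)·k.
So s / (n + g + δ) = (k*)^(1−α) = 4.80^0.56 = 2.4071.
Therefore s = 2.4071 × (n + g + δ) = 2.4071 × 0.133 = 0.3201.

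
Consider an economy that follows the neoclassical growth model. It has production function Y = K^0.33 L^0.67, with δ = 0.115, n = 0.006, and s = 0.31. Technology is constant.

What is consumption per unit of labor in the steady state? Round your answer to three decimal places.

c* = 1.097

Steady state requires s·f(k) = (n + δ)·k, i.e. s·k^α = (n + δ)·k.
Rearranging, k^(1−α) = s / (n + δ).
k^0.67 = 0.31 / (0.006 + 0.115) = 0.31 / 0.121 = 2.5620
k* = 2.5620^(1/0.67) ≈ 4.0721
y* = (k*)^α = 4.0721^0.33 ≈ 1.5894
c* = (1 − s)·y* = (1 − 0.31) × 1.5894 ≈ 1.0967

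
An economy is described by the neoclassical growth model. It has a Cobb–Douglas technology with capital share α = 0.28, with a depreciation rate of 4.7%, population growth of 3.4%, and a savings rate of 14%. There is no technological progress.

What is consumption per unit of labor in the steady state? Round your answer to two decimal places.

c* = 1.06

In steady state, investment equals break-even investment: s·k^α = (n + δ)·k.
Rearranging, k^(1−α) = s / (n + δ).
k^0.72 = 0.14 / (0.034 + 0.047) = 0.14 / 0.081 = 1.7284
k* = 1.7284^(1/0.72) ≈ 2.1383
y* = (k*)^α = 2.1383^0.28 ≈ 1.2371
c* = (1 − s)·y* = (1 − 0.14) × 1.2371 ≈ 1.0639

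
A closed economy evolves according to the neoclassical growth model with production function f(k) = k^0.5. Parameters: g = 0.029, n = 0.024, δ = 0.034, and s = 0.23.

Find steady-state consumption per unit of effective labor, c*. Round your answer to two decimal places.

Steady state requires s·f(k) = (n + g + δ)·k, i.e. s·k^α = (n + g + δ)·k.
Dividing both sides by k: k^(1−α) = s / (n + g + δ).
k^0.5 = 0.23 / (0.024 + 0.029 + 0.034) = 0.23 / 0.087 = 2.6437
k* = 2.6437^(1/0.5) ≈ 6.9891
y* = (k*)^α = 6.9891^0.5 ≈ 2.6437
c* = (1 − s)·y* = (1 − 0.23) × 2.6437 ≈ 2.0356

c* ≈ 2.04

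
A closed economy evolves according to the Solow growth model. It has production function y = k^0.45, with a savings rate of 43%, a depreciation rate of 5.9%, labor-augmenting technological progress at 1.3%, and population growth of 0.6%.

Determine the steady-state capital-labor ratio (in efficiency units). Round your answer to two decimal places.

k* = 22.28

At the steady state, Δk = 0, so s·k^α = (n + g + δ)·k.
Dividing both sides by k: k^(1−α) = s / (n + g + δ).
k^0.55 = 0.43 / (0.006 + 0.013 + 0.059) = 0.43 / 0.078 = 5.5128
k* = 5.5128^(1/0.55) ≈ 22.2818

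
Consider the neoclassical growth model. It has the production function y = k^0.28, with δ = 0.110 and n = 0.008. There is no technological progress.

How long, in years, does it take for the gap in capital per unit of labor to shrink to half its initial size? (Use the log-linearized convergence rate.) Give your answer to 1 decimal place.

Near the steady state the convergence rate is λ = (1 − α)(n + δ).
λ = (1 − 0.28) × 0.118 = 0.72 × 0.118 = 0.08496
Half-life = ln 2 / λ = 0.6931 / 0.08496 ≈ 8.16 years

half-life ≈ 8.2 years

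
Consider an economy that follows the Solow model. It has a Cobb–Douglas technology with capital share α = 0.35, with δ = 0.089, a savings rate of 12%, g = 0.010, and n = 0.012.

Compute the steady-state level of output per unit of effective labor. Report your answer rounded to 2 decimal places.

In steady state, investment equals break-even investment: s·k^α = (n + g + δ)·k.
Rearranging, k^(1−α) = s / (n + g + δ).
k^0.65 = 0.12 / (0.012 + 0.010 + 0.089) = 0.12 / 0.111 = 1.0811
k* = 1.0811^(1/0.65) ≈ 1.1275
y* = (k*)^α = 1.1275^0.35 ≈ 1.0429

y* = 1.04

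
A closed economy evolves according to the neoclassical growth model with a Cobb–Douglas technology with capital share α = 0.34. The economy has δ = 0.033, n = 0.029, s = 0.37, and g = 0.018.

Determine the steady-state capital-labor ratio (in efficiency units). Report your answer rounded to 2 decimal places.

At the steady state, Δk = 0, so s·k^α = (n + g + δ)·k.
Dividing both sides by k: k^(1−α) = s / (n + g + δ).
k^0.66 = 0.37 / (0.029 + 0.018 + 0.033) = 0.37 / 0.080 = 4.6250
k* = 4.6250^(1/0.66) ≈ 10.1799

k* ≈ 10.18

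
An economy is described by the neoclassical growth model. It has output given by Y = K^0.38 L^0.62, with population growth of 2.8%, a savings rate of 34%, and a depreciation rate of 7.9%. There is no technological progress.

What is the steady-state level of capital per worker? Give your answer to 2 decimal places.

k* = 6.45

Steady state requires s·f(k) = (n + δ)·k, i.e. s·k^α = (n + δ)·k.
Dividing both sides by k: k^(1−α) = s / (n + δ).
k^0.62 = 0.34 / (0.028 + 0.079) = 0.34 / 0.107 = 3.1776
k* = 3.1776^(1/0.62) ≈ 6.4541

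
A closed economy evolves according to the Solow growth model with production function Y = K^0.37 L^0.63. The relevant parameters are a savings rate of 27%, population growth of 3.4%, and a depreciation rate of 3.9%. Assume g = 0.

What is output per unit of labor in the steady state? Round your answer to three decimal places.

y* ≈ 2.156

At the steady state, Δk = 0, so s·k^α = (n + δ)·k.
Rearranging, k^(1−α) = s / (n + δ).
k^0.63 = 0.27 / (0.034 + 0.039) = 0.27 / 0.073 = 3.6986
k* = 3.6986^(1/0.63) ≈ 7.9735
y* = (k*)^α = 7.9735^0.37 ≈ 2.1558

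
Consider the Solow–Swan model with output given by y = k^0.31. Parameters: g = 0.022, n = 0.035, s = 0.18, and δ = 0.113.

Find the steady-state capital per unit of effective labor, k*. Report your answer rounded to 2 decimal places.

k* = 1.09

Steady state requires s·f(k) = (n + g + δ)·k, i.e. s·k^α = (n + g + δ)·k.
Dividing both sides by k: k^(1−α) = s / (n + g + δ).
k^0.69 = 0.18 / (0.035 + 0.022 + 0.113) = 0.18 / 0.170 = 1.0588
k* = 1.0588^(1/0.69) ≈ 1.0863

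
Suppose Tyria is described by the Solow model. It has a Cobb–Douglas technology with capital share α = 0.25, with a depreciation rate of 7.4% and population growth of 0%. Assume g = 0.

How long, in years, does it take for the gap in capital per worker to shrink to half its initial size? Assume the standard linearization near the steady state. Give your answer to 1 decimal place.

Near the steady state the convergence rate is λ = (1 − α)(n + δ).
λ = (1 − 0.25) × 0.074 = 0.75 × 0.074 = 0.0555
Half-life = ln 2 / λ = 0.6931 / 0.0555 ≈ 12.49 years

about 12.5 years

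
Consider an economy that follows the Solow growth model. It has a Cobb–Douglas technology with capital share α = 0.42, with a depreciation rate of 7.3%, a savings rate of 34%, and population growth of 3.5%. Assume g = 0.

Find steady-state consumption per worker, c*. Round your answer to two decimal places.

c* ≈ 1.51

At the steady state, Δk = 0, so s·k^α = (n + δ)·k.
Rearranging, k^(1−α) = s / (n + δ).
k^0.58 = 0.34 / (0.035 + 0.073) = 0.34 / 0.108 = 3.1481
k* = 3.1481^(1/0.58) ≈ 7.2228
y* = (k*)^α = 7.2228^0.42 ≈ 2.2943
c* = (1 − s)·y* = (1 − 0.34) × 2.2943 ≈ 1.5142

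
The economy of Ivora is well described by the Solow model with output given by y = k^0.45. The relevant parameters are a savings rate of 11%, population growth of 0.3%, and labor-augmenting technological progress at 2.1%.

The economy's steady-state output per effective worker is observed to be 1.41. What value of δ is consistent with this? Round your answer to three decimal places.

In steady state, investment equals break-even investment: s·k^α = (n + g + δ)·k.
Since y* = [s/(n + g + δ)]^(α/(1−α)), we have s/(n + g + δ) = (y*)^((1−α)/α) = 1.41^1.2222 = 1.5219.
Therefore n + g + δ = s / 1.5219 = 0.11 / 1.5219 = 0.0723, so δ = 0.0723 − 0.024 = 0.0483.

δ ≈ 0.048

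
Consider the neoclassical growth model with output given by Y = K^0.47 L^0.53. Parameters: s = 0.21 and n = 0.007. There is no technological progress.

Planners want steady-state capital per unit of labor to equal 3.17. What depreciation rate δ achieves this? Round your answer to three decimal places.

δ ≈ 0.107

Steady state requires s·f(k) = (n + δ)·k, i.e. s·k^α = (n + δ)·k.
So s / (n + δ) = (k*)^(1−α) = 3.17^0.53 = 1.8432.
Therefore n + δ = s / 1.8432 = 0.21 / 1.8432 = 0.1139, so δ = 0.1139 − 0.007 = 0.1069.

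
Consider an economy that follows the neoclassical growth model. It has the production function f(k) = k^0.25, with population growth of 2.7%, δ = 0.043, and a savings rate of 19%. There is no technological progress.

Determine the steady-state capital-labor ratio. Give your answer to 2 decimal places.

k* ≈ 3.79

At the steady state, Δk = 0, so s·k^α = (n + δ)·k.
Dividing both sides by k: k^(1−α) = s / (n + δ).
k^0.75 = 0.19 / (0.027 + 0.043) = 0.19 / 0.070 = 2.7143
k* = 2.7143^(1/0.75) ≈ 3.7863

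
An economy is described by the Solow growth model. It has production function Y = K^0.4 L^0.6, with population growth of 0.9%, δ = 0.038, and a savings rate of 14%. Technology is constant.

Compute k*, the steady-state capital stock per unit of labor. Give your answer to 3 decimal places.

At the steady state, Δk = 0, so s·k^α = (n + δ)·k.
Dividing both sides by k: k^(1−α) = s / (n + δ).
k^0.6 = 0.14 / (0.009 + 0.038) = 0.14 / 0.047 = 2.9787
k* = 2.9787^(1/0.6) ≈ 6.1666

k* ≈ 6.167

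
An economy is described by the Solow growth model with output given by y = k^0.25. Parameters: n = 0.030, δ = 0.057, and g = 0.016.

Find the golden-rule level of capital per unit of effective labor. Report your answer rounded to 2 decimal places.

The golden rule sets f'(k) = n + g + δ, i.e. α·k^(α−1) = n + g + δ.
So k^(1−α) = α / (n + g + δ) = 0.25 / 0.103 = 2.4272.
k_gold = 2.4272^(1/0.75) ≈ 3.2619

k_gold ≈ 3.26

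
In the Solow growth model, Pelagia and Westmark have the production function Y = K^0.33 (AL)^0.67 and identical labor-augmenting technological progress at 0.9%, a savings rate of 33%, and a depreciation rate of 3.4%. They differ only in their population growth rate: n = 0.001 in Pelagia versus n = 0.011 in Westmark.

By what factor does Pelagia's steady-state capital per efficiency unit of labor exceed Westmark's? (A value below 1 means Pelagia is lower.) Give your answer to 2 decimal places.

Steady-state k* = [s/(n + g + δ)]^(1/(1−α)), so the ratio is [ (s_P/(n + g + δ)_P) / (s_W/(n + g + δ)_W) ]^1.4925.
s_P/(n + g + δ)_P = 0.33/0.044 = 7.5000; s_W/(n + g + δ)_W = 0.33/0.054 = 6.1111.
Ratio = (7.5000/6.1111)^1.4925 = 1.2273^1.4925 ≈ 1.3576

k*_P / k*_W ≈ 1.36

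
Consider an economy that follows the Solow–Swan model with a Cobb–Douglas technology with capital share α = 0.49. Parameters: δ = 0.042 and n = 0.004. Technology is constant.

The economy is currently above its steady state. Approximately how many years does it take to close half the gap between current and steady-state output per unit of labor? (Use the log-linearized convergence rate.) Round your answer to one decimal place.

half-life ≈ 29.5 years

Near the steady state the convergence rate is λ = (1 − α)(n + δ).
λ = (1 − 0.49) × 0.046 = 0.51 × 0.046 = 0.02346
Half-life = ln 2 / λ = 0.6931 / 0.02346 ≈ 29.54 years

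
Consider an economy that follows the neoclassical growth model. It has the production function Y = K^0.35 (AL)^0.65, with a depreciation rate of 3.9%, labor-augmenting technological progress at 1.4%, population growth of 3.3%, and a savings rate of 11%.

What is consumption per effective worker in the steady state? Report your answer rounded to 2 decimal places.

In steady state, investment equals break-even investment: s·k^α = (n + g + δ)·k.
Dividing both sides by k: k^(1−α) = s / (n + g + δ).
k^0.65 = 0.11 / (0.033 + 0.014 + 0.039) = 0.11 / 0.086 = 1.2791
k* = 1.2791^(1/0.65) ≈ 1.4604
y* = (k*)^α = 1.4604^0.35 ≈ 1.1417
c* = (1 − s)·y* = (1 − 0.11) × 1.1417 ≈ 1.0161

c* ≈ 1.02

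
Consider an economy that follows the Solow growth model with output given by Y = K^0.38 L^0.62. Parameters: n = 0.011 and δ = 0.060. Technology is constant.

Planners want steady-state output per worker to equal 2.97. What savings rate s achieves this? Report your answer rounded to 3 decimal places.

s ≈ 0.419

Steady state requires s·f(k) = (n + δ)·k, i.e. s·k^α = (n + δ)·k.
Since y* = [s/(n + δ)]^(α/(1−α)), we have s/(n + δ) = (y*)^((1−α)/α) = 2.97^1.6316 = 5.9068.
Therefore s = 5.9068 × (n + δ) = 5.9068 × 0.071 = 0.4194.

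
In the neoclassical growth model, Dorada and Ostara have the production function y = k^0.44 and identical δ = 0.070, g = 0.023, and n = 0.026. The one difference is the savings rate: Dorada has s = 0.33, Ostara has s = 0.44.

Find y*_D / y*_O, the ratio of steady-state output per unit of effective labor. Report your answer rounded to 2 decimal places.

Steady-state y* = [s/(n + g + δ)]^(α/(1−α)), so the ratio is [ (s_D/(n + g + δ)_D) / (s_O/(n + g + δ)_O) ]^0.7857.
s_D/(n + g + δ)_D = 0.33/0.119 = 2.7731; s_O/(n + g + δ)_O = 0.44/0.119 = 3.6975.
Ratio = (2.7731/3.6975)^0.7857 = 0.7500^0.7857 ≈ 0.7977

y*_D / y*_O ≈ 0.80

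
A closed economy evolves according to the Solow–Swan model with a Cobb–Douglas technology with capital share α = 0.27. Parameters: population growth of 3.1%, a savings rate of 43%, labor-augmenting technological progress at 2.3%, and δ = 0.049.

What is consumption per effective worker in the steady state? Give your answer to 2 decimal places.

In steady state, investment equals break-even investment: s·k^α = (n + g + δ)·k.
Rearranging, k^(1−α) = s / (n + g + δ).
k^0.73 = 0.43 / (0.031 + 0.023 + 0.049) = 0.43 / 0.103 = 4.1748
k* = 4.1748^(1/0.73) ≈ 7.0825
y* = (k*)^α = 7.0825^0.27 ≈ 1.6965
c* = (1 − s)·y* = (1 − 0.43) × 1.6965 ≈ 0.9670

c* = 0.97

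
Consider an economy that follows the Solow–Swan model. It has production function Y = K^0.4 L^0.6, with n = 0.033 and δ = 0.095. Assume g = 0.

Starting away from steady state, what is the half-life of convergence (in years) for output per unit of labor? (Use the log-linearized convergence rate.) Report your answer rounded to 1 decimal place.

about 9.0 years

Near the steady state the convergence rate is λ = (1 − α)(n + δ).
λ = (1 − 0.4) × 0.128 = 0.6 × 0.128 = 0.0768
Half-life = ln 2 / λ = 0.6931 / 0.0768 ≈ 9.02 years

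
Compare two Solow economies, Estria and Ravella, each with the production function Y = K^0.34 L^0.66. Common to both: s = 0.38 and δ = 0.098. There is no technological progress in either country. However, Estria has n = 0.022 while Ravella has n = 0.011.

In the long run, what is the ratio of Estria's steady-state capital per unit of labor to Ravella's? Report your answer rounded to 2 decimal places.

k*_E / k*_R ≈ 0.86

Steady-state k* = [s/(n + δ)]^(1/(1−α)), so the ratio is [ (s_E/(n + δ)_E) / (s_R/(n + δ)_R) ]^1.5152.
s_E/(n + δ)_E = 0.38/0.120 = 3.1667; s_R/(n + δ)_R = 0.38/0.109 = 3.4862.
Ratio = (3.1667/3.4862)^1.5152 = 0.9084^1.5152 ≈ 0.8645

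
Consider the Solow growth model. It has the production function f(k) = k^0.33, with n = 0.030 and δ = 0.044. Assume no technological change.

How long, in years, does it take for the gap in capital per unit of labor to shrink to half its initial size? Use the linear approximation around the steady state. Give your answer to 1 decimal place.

Near the steady state the convergence rate is λ = (1 − α)(n + δ).
λ = (1 − 0.33) × 0.074 = 0.67 × 0.074 = 0.04958
Half-life = ln 2 / λ = 0.6931 / 0.04958 ≈ 13.98 years

half-life ≈ 14.0 years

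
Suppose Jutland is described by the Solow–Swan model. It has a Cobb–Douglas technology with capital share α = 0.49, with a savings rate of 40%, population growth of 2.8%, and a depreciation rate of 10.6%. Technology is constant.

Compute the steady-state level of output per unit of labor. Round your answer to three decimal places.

y* ≈ 2.860

Steady state requires s·f(k) = (n + δ)·k, i.e. s·k^α = (n + δ)·k.
Rearranging, k^(1−α) = s / (n + δ).
k^0.51 = 0.40 / (0.028 + 0.106) = 0.40 / 0.134 = 2.9851
k* = 2.9851^(1/0.51) ≈ 8.5367
y* = (k*)^α = 8.5367^0.49 ≈ 2.8598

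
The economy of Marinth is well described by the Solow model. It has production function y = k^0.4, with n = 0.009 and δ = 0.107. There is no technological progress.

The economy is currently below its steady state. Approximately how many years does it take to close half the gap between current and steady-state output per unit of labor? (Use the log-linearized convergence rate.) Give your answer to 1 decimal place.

half-life ≈ 10.0 years

Near the steady state the convergence rate is λ = (1 − α)(n + δ).
λ = (1 − 0.4) × 0.116 = 0.6 × 0.116 = 0.0696
Half-life = ln 2 / λ = 0.6931 / 0.0696 ≈ 9.96 years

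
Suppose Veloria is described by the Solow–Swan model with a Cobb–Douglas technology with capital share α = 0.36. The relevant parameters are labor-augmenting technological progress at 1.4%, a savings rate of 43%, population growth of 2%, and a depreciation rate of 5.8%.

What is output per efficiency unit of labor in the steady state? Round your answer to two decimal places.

y* ≈ 2.38

Steady state requires s·f(k) = (n + g + δ)·k, i.e. s·k^α = (n + g + δ)·k.
Rearranging, k^(1−α) = s / (n + g + δ).
k^0.64 = 0.43 / (0.020 + 0.014 + 0.058) = 0.43 / 0.092 = 4.6739
k* = 4.6739^(1/0.64) ≈ 11.1269
y* = (k*)^α = 11.1269^0.36 ≈ 2.3806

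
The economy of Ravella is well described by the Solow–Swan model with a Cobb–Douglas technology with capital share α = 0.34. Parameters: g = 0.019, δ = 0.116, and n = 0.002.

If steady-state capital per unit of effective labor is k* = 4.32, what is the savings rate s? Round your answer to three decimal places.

At the steady state, Δk = 0, so s·k^α = (n + g + δ)·k.
So s / (n + g + δ) = (k*)^(1−α) = 4.32^0.66 = 2.6268.
Therefore s = 2.6268 × (n + g + δ) = 2.6268 × 0.137 = 0.3599.

s ≈ 0.360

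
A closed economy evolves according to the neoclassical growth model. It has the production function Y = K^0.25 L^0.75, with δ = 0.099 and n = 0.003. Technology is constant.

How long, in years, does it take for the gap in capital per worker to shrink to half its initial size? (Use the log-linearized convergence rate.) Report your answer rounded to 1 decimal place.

half-life ≈ 9.1 years

Near the steady state the convergence rate is λ = (1 − α)(n + δ).
λ = (1 − 0.25) × 0.102 = 0.75 × 0.102 = 0.0765
Half-life = ln 2 / λ = 0.6931 / 0.0765 ≈ 9.06 years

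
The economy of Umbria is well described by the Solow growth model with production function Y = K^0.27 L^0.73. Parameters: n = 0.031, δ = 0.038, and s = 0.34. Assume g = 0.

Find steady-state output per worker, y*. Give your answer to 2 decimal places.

At the steady state, Δk = 0, so s·k^α = (n + δ)·k.
Dividing both sides by k: k^(1−α) = s / (n + δ).
k^0.73 = 0.34 / (0.031 + 0.038) = 0.34 / 0.069 = 4.9275
k* = 4.9275^(1/0.73) ≈ 8.8880
y* = (k*)^α = 8.8880^0.27 ≈ 1.8038

y* = 1.80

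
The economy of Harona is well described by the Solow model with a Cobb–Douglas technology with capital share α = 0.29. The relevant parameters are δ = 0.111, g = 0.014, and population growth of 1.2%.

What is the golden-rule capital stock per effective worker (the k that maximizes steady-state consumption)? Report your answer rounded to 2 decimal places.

The golden rule sets f'(k) = n + g + δ, i.e. α·k^(α−1) = n + g + δ.
So k^(1−α) = α / (n + g + δ) = 0.29 / 0.137 = 2.1168.
k_gold = 2.1168^(1/0.71) ≈ 2.8754

k_gold ≈ 2.88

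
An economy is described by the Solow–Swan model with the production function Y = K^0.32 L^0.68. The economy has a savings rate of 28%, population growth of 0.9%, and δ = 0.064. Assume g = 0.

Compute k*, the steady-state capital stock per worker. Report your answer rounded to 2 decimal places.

k* ≈ 7.22

Steady state requires s·f(k) = (n + δ)·k, i.e. s·k^α = (n + δ)·k.
Dividing both sides by k: k^(1−α) = s / (n + δ).
k^0.68 = 0.28 / (0.009 + 0.064) = 0.28 / 0.073 = 3.8356
k* = 3.8356^(1/0.68) ≈ 7.2207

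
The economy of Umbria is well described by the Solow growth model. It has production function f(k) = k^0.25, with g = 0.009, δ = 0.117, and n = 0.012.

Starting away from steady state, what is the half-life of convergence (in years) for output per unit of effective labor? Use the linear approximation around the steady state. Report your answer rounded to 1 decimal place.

Near the steady state the convergence rate is λ = (1 − α)(n + g + δ).
λ = (1 − 0.25) × 0.138 = 0.75 × 0.138 = 0.1035
Half-life = ln 2 / λ = 0.6931 / 0.1035 ≈ 6.70 years

about 6.7 years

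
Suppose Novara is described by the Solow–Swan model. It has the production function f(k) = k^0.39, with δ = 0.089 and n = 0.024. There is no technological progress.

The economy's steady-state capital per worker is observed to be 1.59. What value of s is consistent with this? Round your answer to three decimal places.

In steady state, investment equals break-even investment: s·k^α = (n + δ)·k.
So s / (n + δ) = (k*)^(1−α) = 1.59^0.61 = 1.3269.
Therefore s = 1.3269 × (n + δ) = 1.3269 × 0.113 = 0.1499.

s ≈ 0.150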